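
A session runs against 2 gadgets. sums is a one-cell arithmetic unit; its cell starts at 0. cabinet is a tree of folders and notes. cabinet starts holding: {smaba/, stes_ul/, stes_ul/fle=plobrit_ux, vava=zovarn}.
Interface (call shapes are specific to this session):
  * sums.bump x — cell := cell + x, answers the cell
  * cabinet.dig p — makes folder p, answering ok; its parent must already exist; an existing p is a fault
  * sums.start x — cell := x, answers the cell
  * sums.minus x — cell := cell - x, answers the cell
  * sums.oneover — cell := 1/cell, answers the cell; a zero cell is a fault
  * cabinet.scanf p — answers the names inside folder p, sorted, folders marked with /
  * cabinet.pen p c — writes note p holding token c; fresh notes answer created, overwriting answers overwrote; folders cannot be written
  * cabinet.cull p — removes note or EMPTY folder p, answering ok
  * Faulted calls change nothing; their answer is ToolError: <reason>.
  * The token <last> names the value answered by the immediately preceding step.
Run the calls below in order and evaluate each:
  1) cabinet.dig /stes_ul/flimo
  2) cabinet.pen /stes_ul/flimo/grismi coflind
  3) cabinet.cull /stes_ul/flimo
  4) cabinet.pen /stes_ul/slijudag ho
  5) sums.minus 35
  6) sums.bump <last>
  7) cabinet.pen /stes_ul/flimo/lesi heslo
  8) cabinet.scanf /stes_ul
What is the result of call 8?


Answer: [fle, flimo/, slijudag]

Derivation:
I use cabinet.dig(/stes_ul/flimo): ok.
I call cabinet.pen(/stes_ul/flimo/grismi, coflind), and get created.
I run cabinet.cull(/stes_ul/flimo), giving ToolError: not empty.
Calling cabinet.pen(/stes_ul/slijudag, ho): created.
I run sums.minus(35), and observe -35.
Next I call sums.bump(<last>), giving -70.
Invoking cabinet.pen(/stes_ul/flimo/lesi, heslo), which returns created.
I try cabinet.scanf(/stes_ul), and see [fle, flimo/, slijudag].


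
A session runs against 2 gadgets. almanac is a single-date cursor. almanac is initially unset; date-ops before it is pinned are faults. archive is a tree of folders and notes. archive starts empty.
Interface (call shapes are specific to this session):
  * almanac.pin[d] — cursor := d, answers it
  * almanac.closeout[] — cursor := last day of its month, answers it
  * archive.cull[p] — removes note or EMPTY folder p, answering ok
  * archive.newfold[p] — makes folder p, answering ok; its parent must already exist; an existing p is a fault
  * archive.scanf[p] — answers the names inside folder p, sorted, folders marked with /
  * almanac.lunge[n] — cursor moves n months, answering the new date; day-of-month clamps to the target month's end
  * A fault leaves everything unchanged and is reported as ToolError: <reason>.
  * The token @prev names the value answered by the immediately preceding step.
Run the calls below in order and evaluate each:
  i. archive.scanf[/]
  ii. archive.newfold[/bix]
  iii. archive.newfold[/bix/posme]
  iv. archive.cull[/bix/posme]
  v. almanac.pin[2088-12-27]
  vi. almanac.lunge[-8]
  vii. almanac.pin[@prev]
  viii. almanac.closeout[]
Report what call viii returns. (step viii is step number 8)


Answer: 2088-04-30

Derivation:
~$ archive.scanf p: /
= []
~$ archive.newfold p: /bix
= ok
~$ archive.newfold p: /bix/posme
= ok
~$ archive.cull p: /bix/posme
= ok
~$ almanac.pin d: 2088-12-27
= 2088-12-27
~$ almanac.lunge n: -8
= 2088-04-27
~$ almanac.pin d: @prev
= 2088-04-27
~$ almanac.closeout
= 2088-04-30


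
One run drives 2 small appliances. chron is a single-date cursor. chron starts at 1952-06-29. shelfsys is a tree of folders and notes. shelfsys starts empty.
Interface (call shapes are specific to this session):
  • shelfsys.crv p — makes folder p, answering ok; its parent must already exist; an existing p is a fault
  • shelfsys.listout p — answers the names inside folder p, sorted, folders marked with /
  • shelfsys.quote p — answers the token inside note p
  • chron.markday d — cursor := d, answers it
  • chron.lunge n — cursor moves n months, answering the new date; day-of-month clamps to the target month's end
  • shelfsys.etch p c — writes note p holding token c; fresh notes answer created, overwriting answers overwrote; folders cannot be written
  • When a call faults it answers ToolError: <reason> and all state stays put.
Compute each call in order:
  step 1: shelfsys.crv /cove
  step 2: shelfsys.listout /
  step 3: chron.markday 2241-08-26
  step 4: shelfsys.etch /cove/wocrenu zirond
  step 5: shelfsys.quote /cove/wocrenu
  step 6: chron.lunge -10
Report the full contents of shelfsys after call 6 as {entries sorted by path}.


Answer: {cove/, cove/wocrenu=zirond}

Derivation:
[in] shelfsys.crv p: /cove
= ok
[in] shelfsys.listout p: /
= [cove/]
[in] chron.markday d: 2241-08-26
= 2241-08-26
[in] shelfsys.etch p: /cove/wocrenu c: zirond
= created
[in] shelfsys.quote p: /cove/wocrenu
= zirond
[in] chron.lunge n: -10
= 2240-10-26


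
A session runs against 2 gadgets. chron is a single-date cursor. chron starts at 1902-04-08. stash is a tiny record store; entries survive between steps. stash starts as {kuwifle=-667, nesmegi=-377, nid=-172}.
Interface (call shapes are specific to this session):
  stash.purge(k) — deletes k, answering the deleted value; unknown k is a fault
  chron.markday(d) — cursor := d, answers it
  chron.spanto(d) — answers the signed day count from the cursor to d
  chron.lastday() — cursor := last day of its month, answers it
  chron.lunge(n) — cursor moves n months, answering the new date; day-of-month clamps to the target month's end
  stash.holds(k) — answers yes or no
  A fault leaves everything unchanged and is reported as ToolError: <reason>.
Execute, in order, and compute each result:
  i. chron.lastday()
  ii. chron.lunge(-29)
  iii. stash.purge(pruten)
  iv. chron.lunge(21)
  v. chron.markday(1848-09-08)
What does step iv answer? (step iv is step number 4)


Step: lastday[]
Result: 1902-04-30
Step: lunge[-29]
Result: 1899-11-30
Step: purge[pruten]
Result: ToolError: no such key pruten
Step: lunge[21]
Result: 1901-08-30
Step: markday[1848-09-08]
Result: 1848-09-08

Answer: 1901-08-30


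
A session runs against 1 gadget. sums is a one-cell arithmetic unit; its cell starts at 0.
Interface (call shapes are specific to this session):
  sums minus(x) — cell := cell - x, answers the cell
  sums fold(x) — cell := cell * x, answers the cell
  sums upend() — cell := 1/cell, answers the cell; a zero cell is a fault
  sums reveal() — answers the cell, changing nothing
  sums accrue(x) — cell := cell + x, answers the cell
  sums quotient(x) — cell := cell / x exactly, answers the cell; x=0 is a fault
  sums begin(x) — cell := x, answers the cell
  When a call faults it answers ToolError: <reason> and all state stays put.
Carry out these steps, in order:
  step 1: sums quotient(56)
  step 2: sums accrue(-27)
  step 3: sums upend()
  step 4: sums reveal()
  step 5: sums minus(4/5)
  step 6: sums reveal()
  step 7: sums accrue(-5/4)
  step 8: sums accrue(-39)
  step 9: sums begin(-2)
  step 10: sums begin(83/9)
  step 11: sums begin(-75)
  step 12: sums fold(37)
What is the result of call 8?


>> sums quotient(x='56')
<< 0
>> sums accrue(x='-27')
<< -27
>> sums upend()
<< -1/27
>> sums reveal()
<< -1/27
>> sums minus(x='4/5')
<< -113/135
>> sums reveal()
<< -113/135
>> sums accrue(x='-5/4')
<< -1127/540
>> sums accrue(x='-39')
<< -22187/540
>> sums begin(x='-2')
<< -2
>> sums begin(x='83/9')
<< 83/9
>> sums begin(x='-75')
<< -75
>> sums fold(x='37')
<< -2775

Answer: -22187/540


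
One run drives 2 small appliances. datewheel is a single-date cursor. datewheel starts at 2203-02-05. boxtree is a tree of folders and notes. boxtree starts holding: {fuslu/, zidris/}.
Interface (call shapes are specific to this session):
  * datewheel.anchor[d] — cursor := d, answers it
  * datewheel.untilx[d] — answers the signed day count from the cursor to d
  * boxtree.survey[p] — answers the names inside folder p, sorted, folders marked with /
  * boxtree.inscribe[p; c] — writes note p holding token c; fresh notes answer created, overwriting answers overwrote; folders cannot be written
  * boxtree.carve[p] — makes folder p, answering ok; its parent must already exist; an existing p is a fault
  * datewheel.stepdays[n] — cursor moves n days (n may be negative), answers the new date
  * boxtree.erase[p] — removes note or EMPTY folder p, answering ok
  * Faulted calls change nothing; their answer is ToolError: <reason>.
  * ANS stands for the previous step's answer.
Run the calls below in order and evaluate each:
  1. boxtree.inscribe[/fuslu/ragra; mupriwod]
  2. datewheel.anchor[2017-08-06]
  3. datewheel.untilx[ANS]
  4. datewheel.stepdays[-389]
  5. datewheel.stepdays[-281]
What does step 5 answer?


I invoke inscribe with p: /fuslu/ragra, c: mupriwod, → created.
Invoking anchor with d: 2017-08-06, and get 2017-08-06.
I call untilx with d: ANS, and get 0.
Next I call stepdays with n: -389, giving 2016-07-13.
I run stepdays with n: -281, and observe 2015-10-06.

Answer: 2015-10-06


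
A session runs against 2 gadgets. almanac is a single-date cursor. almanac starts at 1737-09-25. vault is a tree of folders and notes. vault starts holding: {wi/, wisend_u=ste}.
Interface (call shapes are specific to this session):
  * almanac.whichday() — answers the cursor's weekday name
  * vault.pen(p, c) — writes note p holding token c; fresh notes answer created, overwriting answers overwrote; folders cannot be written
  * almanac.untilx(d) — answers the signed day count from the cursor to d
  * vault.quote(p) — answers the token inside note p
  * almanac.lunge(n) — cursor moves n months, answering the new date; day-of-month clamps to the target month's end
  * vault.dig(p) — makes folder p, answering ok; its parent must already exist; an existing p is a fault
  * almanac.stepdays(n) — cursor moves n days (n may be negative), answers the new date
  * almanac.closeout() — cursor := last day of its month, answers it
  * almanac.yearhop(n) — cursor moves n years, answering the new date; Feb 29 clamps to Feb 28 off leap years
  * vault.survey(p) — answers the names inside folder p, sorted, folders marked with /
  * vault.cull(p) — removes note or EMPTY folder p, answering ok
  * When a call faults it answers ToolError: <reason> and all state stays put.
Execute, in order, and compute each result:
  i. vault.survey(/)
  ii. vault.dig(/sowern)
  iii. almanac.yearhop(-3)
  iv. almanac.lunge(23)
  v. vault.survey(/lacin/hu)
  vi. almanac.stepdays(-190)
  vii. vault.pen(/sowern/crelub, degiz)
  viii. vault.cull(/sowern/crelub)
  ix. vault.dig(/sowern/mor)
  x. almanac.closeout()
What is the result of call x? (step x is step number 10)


I invoke survey on p='/', yielding [wi/, wisend_u].
Using dig on p='/sowern', and see ok.
I try yearhop on n='-3', giving 1734-09-25.
I invoke lunge on n='23', which returns 1736-08-25.
I run survey on p='/lacin/hu', and see ToolError: not found.
Next I call stepdays on n='-190', yielding 1736-02-17.
I call pen on p='/sowern/crelub', c='degiz', yielding created.
Using cull on p='/sowern/crelub', which returns ok.
Next I call dig on p='/sowern/mor', and get ok.
I invoke closeout, and get 1736-02-29.

Answer: 1736-02-29


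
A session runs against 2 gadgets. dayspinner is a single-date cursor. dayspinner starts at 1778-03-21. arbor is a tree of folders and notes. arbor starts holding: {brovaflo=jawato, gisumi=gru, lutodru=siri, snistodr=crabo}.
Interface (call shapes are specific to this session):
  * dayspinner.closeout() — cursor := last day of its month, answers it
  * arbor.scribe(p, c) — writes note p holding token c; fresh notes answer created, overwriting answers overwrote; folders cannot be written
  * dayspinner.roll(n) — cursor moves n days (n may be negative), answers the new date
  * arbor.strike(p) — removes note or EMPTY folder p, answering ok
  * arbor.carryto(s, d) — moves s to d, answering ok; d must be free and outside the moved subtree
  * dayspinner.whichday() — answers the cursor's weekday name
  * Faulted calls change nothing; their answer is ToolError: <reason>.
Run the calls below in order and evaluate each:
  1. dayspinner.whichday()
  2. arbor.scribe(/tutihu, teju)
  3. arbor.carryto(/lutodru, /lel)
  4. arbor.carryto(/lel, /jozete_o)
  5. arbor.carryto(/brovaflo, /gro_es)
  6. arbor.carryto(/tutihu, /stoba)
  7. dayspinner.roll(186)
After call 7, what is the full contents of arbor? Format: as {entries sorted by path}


Answer: {gisumi=gru, gro_es=jawato, jozete_o=siri, snistodr=crabo, stoba=teju}

Derivation:
I try dayspinner.whichday, → Saturday.
I run arbor.scribe on p='/tutihu', c='teju', giving created.
Using arbor.carryto on s='/lutodru', d='/lel', and observe ok.
Using arbor.carryto on s='/lel', d='/jozete_o': ok.
I invoke arbor.carryto on s='/brovaflo', d='/gro_es', which returns ok.
Invoking arbor.carryto on s='/tutihu', d='/stoba', → ok.
I use dayspinner.roll on n='186': 1778-09-23.


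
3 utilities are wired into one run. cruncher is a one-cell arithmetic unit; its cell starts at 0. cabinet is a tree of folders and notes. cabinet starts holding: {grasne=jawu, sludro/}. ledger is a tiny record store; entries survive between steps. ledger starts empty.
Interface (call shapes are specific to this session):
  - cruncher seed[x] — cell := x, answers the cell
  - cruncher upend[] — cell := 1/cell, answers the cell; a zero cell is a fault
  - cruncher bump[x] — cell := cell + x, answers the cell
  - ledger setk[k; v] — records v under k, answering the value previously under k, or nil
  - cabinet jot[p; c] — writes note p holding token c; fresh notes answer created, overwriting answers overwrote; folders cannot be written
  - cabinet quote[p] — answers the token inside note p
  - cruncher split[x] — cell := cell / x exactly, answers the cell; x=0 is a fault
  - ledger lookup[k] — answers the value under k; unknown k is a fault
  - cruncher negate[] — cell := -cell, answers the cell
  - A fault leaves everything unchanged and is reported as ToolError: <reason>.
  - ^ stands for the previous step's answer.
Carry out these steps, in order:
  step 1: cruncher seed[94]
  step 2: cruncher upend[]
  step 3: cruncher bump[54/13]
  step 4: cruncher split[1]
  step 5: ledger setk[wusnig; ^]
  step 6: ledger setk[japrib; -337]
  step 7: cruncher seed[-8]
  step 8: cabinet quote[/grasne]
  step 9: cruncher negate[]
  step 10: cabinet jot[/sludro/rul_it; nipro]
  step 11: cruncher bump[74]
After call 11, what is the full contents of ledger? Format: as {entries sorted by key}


Answer: {japrib=-337, wusnig=5089/1222}

Derivation:
I call cruncher seed(x=94), and get 94.
Then cruncher upend(), — result: 1/94.
Next I call cruncher bump(x=54/13), yielding 5089/1222.
Calling cruncher split(x=1), yielding 5089/1222.
I invoke ledger setk(k=wusnig, v=^), and get nil.
Then ledger setk(k=japrib, v=-337), → nil.
I use cruncher seed(x=-8), which returns -8.
Then cabinet quote(p=/grasne): jawu.
I run cruncher negate(), → 8.
I try cabinet jot(p=/sludro/rul_it, c=nipro), giving created.
Calling cruncher bump(x=74), — result: 82.


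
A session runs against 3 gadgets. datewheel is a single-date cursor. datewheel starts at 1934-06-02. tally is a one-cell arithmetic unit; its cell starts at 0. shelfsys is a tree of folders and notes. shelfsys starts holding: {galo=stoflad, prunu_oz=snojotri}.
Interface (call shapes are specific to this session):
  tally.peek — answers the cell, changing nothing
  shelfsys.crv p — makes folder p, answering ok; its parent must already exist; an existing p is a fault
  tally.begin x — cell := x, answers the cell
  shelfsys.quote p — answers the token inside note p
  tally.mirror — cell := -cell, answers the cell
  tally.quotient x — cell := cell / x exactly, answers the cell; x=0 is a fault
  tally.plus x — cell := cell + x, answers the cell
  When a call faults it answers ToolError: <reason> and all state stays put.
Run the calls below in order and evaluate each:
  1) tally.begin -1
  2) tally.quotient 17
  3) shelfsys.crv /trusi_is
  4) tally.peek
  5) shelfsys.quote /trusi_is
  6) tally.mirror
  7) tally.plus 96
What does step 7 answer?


Answer: 1633/17

Derivation:
$ tally.begin x: -1
[out] -1
$ tally.quotient x: 17
[out] -1/17
$ shelfsys.crv p: /trusi_is
[out] ok
$ tally.peek
[out] -1/17
$ shelfsys.quote p: /trusi_is
[out] ToolError: is a directory
$ tally.mirror
[out] 1/17
$ tally.plus x: 96
[out] 1633/17


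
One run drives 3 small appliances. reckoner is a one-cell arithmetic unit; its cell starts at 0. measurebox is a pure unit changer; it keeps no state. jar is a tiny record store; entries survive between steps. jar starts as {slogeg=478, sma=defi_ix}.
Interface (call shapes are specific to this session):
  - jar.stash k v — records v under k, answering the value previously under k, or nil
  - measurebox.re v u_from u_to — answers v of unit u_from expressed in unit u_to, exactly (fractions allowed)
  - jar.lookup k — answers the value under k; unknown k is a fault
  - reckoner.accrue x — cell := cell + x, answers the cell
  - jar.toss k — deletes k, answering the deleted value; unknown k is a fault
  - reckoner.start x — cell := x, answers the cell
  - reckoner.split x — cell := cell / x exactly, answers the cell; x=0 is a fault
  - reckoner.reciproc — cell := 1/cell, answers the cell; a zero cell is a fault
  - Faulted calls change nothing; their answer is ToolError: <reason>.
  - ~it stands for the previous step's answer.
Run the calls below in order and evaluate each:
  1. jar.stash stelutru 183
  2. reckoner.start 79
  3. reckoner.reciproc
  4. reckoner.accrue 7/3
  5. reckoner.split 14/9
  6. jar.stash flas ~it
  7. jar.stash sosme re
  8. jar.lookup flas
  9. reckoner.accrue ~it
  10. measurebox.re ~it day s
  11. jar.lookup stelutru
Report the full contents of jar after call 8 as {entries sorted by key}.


[in] jar.stash k=stelutru v=183
  nil
[in] reckoner.start x=79
  79
[in] reckoner.reciproc
  1/79
[in] reckoner.accrue x=7/3
  556/237
[in] reckoner.split x=14/9
  834/553
[in] jar.stash k=flas v=~it
  nil
[in] jar.stash k=sosme v=re
  nil
[in] jar.lookup k=flas
  834/553
[in] reckoner.accrue x=~it
  1668/553
[in] measurebox.re v=~it u_from=day u_to=s
  144115200/553
[in] jar.lookup k=stelutru
  183

Answer: {flas=834/553, slogeg=478, sma=defi_ix, sosme=re, stelutru=183}


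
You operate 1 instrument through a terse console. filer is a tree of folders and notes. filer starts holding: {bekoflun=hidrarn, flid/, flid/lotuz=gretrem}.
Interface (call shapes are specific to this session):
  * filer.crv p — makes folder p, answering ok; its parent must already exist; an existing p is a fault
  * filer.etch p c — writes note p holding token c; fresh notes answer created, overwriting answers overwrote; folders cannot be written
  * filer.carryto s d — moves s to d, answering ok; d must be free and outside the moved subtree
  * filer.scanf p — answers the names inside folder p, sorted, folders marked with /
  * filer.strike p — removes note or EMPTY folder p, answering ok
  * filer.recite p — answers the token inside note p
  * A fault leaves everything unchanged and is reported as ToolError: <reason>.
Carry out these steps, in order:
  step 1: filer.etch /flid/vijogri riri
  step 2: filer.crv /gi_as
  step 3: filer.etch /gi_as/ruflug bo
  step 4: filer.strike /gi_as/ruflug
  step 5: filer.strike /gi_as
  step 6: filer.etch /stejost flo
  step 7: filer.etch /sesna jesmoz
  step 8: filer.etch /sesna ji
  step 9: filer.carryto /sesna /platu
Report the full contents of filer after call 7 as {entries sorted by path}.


·→ filer.etch(p→/flid/vijogri, c→riri)
·← created
·→ filer.crv(p→/gi_as)
·← ok
·→ filer.etch(p→/gi_as/ruflug, c→bo)
·← created
·→ filer.strike(p→/gi_as/ruflug)
·← ok
·→ filer.strike(p→/gi_as)
·← ok
·→ filer.etch(p→/stejost, c→flo)
·← created
·→ filer.etch(p→/sesna, c→jesmoz)
·← created
·→ filer.etch(p→/sesna, c→ji)
·← overwrote
·→ filer.carryto(s→/sesna, d→/platu)
·← ok

Answer: {bekoflun=hidrarn, flid/, flid/lotuz=gretrem, flid/vijogri=riri, sesna=jesmoz, stejost=flo}


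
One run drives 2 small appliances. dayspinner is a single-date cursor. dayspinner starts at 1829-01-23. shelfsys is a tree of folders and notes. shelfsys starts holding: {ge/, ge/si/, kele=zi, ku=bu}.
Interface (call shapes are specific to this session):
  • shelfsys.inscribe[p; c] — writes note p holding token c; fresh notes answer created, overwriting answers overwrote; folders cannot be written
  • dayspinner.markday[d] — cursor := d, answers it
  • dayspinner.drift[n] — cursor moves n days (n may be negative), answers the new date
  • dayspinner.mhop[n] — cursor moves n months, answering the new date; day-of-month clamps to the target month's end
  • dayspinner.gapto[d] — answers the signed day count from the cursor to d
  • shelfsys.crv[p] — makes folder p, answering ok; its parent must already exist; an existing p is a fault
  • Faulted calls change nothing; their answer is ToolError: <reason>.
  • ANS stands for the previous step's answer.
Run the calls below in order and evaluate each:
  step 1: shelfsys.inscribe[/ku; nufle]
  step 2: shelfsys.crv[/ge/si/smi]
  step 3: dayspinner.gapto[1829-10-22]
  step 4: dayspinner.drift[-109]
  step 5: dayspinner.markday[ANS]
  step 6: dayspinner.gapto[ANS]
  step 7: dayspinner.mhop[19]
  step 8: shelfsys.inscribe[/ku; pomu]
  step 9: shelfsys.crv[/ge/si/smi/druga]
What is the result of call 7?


Answer: 1830-05-06

Derivation:
% inscribe p='/ku' c='nufle'
[out] overwrote
% crv p='/ge/si/smi'
[out] ok
% gapto d='1829-10-22'
[out] 272
% drift n='-109'
[out] 1828-10-06
% markday d='ANS'
[out] 1828-10-06
% gapto d='ANS'
[out] 0
% mhop n='19'
[out] 1830-05-06
% inscribe p='/ku' c='pomu'
[out] overwrote
% crv p='/ge/si/smi/druga'
[out] ok


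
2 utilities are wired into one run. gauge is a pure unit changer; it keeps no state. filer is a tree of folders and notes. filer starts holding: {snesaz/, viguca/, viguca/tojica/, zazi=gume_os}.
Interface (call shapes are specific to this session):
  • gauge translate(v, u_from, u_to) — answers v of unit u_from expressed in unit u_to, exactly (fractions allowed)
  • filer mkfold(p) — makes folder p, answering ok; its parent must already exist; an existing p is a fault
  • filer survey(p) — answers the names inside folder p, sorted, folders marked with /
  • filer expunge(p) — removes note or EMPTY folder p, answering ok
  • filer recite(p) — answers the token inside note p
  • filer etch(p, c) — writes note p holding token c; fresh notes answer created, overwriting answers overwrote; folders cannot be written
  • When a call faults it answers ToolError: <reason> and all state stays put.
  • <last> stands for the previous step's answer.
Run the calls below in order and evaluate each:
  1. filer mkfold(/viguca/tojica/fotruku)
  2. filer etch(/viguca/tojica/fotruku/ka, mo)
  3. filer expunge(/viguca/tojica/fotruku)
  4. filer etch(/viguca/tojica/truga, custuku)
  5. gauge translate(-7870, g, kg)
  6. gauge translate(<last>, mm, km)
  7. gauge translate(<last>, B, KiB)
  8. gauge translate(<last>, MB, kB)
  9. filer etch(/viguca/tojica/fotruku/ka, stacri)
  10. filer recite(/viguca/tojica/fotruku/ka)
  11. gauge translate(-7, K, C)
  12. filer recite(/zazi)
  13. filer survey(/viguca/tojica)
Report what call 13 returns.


% 1. filer mkfold(p=/viguca/tojica/fotruku) : ok
% 2. filer etch(p=/viguca/tojica/fotruku/ka, c=mo) : created
% 3. filer expunge(p=/viguca/tojica/fotruku) : ToolError: not empty
% 4. filer etch(p=/viguca/tojica/truga, c=custuku) : created
% 5. gauge translate(v=-7870, u_from=g, u_to=kg) : -787/100
% 6. gauge translate(v=<last>, u_from=mm, u_to=km) : -787/100000000
% 7. gauge translate(v=<last>, u_from=B, u_to=KiB) : -787/102400000000
% 8. gauge translate(v=<last>, u_from=MB, u_to=kB) : -787/102400000
% 9. filer etch(p=/viguca/tojica/fotruku/ka, c=stacri) : overwrote
% 10. filer recite(p=/viguca/tojica/fotruku/ka) : stacri
% 11. gauge translate(v=-7, u_from=K, u_to=C) : -5603/20
% 12. filer recite(p=/zazi) : gume_os
% 13. filer survey(p=/viguca/tojica) : [fotruku/, truga]

Answer: [fotruku/, truga]


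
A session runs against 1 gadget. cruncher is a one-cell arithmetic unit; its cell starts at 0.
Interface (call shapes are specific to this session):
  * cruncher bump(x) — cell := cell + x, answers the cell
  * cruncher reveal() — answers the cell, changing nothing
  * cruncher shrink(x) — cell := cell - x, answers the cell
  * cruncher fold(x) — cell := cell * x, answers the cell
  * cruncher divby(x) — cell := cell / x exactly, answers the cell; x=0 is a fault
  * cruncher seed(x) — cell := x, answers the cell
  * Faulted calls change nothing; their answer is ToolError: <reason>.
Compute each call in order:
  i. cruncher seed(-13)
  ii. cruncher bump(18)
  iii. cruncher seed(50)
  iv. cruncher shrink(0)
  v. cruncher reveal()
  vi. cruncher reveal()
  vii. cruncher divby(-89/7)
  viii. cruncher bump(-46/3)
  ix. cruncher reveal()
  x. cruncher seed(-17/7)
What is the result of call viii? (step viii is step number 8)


# 1. cruncher seed(x: -13) -> -13
# 2. cruncher bump(x: 18) -> 5
# 3. cruncher seed(x: 50) -> 50
# 4. cruncher shrink(x: 0) -> 50
# 5. cruncher reveal() -> 50
# 6. cruncher reveal() -> 50
# 7. cruncher divby(x: -89/7) -> -350/89
# 8. cruncher bump(x: -46/3) -> -5144/267
# 9. cruncher reveal() -> -5144/267
# 10. cruncher seed(x: -17/7) -> -17/7

Answer: -5144/267


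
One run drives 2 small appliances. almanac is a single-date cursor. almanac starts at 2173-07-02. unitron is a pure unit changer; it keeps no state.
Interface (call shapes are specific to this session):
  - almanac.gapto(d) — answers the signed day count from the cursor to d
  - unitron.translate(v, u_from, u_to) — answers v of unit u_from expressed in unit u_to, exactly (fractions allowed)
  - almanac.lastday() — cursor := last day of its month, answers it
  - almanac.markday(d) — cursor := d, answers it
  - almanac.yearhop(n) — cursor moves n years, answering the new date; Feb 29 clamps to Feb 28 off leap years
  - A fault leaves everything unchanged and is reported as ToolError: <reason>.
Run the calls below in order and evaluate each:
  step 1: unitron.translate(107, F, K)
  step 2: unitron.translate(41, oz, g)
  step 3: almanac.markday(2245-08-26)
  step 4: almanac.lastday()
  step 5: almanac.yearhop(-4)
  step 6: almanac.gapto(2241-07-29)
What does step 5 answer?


Answer: 2241-08-31

Derivation:
·→ unitron.translate(v=107, u_from=F, u_to=K)
·← 18889/60
·→ unitron.translate(v=41, u_from=oz, u_to=g)
·← 1859728717/1600000
·→ almanac.markday(d=2245-08-26)
·← 2245-08-26
·→ almanac.lastday()
·← 2245-08-31
·→ almanac.yearhop(n=-4)
·← 2241-08-31
·→ almanac.gapto(d=2241-07-29)
·← -33


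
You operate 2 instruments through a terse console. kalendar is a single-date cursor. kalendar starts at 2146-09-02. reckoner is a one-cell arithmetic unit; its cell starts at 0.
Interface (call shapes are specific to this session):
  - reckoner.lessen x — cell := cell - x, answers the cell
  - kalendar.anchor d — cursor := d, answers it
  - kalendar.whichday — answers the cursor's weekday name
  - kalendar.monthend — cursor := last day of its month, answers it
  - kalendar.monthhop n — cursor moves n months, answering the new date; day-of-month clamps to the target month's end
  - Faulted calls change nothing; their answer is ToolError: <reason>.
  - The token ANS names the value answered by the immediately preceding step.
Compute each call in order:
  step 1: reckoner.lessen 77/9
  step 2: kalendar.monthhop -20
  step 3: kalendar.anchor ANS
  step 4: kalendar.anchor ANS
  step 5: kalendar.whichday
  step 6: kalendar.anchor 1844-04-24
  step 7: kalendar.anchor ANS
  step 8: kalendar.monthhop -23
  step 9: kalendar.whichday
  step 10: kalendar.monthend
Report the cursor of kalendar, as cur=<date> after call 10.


Answer: cur=1842-05-31

Derivation:
I use reckoner.lessen on 77/9, and see -77/9.
Using kalendar.monthhop on -20, which returns 2145-01-02.
I call kalendar.anchor on ANS, yielding 2145-01-02.
I run kalendar.anchor on ANS, yielding 2145-01-02.
Next I call kalendar.whichday: Saturday.
I try kalendar.anchor on 1844-04-24: 1844-04-24.
Next I call kalendar.anchor on ANS, which returns 1844-04-24.
I run kalendar.monthhop on -23, giving 1842-05-24.
Next I call kalendar.whichday(), and see Tuesday.
Now I run kalendar.monthend(), giving 1842-05-31.


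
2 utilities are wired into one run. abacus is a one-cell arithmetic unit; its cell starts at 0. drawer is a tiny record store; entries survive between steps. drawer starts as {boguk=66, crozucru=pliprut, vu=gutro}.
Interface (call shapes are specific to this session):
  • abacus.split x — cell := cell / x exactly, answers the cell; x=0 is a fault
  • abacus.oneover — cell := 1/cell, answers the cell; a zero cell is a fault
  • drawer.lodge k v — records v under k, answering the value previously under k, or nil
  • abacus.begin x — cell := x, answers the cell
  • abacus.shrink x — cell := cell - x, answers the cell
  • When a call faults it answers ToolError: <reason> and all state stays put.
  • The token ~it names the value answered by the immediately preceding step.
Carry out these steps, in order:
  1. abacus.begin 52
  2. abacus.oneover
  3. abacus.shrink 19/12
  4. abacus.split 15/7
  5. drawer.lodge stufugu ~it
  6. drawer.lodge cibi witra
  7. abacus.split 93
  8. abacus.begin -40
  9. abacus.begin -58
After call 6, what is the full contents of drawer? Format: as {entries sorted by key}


Answer: {boguk=66, cibi=witra, crozucru=pliprut, stufugu=-427/585, vu=gutro}

Derivation:
Now I run abacus.begin with x=52: 52.
I use abacus.oneover(), → 1/52.
I use abacus.shrink with x=19/12, and get -61/39.
Then abacus.split with x=15/7, — result: -427/585.
Using drawer.lodge with k=stufugu, v=~it, giving nil.
I run drawer.lodge with k=cibi, v=witra, — result: nil.
Then abacus.split with x=93, — result: -427/54405.
I call abacus.begin with x=-40, yielding -40.
Invoking abacus.begin with x=-58: -58.


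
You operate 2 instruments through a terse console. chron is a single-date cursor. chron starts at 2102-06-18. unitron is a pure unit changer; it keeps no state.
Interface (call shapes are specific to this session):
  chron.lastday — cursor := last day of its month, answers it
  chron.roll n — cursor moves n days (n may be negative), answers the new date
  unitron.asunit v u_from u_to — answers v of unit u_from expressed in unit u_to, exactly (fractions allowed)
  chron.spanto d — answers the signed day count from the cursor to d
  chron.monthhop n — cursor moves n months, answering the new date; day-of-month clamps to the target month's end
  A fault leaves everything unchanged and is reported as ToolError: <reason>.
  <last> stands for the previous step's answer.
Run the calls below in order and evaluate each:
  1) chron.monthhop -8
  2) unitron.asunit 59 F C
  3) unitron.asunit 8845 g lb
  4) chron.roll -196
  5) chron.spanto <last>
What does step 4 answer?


% chron.monthhop n: -8
:: 2101-10-18
% unitron.asunit v: 59 u_from: F u_to: C
:: 15
% unitron.asunit v: 8845 u_from: g u_to: lb
:: 884500000/45359237
% chron.roll n: -196
:: 2101-04-05
% chron.spanto d: <last>
:: 0

Answer: 2101-04-05


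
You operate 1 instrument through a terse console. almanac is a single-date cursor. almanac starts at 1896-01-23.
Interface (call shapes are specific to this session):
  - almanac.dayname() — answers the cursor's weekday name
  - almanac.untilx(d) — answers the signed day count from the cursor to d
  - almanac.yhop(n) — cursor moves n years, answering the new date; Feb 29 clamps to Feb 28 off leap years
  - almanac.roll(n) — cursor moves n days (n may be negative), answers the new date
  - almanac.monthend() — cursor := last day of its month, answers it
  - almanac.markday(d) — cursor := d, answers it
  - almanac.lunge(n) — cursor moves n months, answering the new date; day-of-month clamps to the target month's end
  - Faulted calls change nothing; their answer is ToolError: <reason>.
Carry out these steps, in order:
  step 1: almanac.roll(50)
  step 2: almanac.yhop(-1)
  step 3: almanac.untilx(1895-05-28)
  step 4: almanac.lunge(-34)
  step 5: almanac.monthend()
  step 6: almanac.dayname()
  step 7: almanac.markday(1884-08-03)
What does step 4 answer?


Answer: 1892-05-13

Derivation:
Calling almanac.roll using n='50', → 1896-03-13.
Now I run almanac.yhop using n='-1', which returns 1895-03-13.
I run almanac.untilx using d='1895-05-28', yielding 76.
Calling almanac.lunge using n='-34', and see 1892-05-13.
Calling almanac.monthend(), → 1892-05-31.
I call almanac.dayname, which returns Tuesday.
Invoking almanac.markday using d='1884-08-03', → 1884-08-03.


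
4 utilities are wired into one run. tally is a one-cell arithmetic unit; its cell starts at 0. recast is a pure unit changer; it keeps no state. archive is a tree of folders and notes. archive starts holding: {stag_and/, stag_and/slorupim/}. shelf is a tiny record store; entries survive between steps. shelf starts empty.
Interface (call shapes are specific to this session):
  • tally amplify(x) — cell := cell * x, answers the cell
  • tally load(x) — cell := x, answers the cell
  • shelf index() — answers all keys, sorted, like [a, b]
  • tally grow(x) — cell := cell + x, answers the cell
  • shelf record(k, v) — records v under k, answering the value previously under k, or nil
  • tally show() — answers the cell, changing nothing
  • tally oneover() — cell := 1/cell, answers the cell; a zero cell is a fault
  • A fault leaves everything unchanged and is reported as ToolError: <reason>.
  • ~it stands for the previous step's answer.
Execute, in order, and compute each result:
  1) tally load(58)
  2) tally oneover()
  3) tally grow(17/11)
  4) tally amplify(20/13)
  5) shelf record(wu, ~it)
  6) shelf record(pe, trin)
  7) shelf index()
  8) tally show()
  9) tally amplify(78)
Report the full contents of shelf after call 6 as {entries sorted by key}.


// 1. tally load(58) => 58
// 2. tally oneover() => 1/58
// 3. tally grow(17/11) => 997/638
// 4. tally amplify(20/13) => 9970/4147
// 5. shelf record(wu, ~it) => nil
// 6. shelf record(pe, trin) => nil
// 7. shelf index() => [pe, wu]
// 8. tally show() => 9970/4147
// 9. tally amplify(78) => 59820/319

Answer: {pe=trin, wu=9970/4147}


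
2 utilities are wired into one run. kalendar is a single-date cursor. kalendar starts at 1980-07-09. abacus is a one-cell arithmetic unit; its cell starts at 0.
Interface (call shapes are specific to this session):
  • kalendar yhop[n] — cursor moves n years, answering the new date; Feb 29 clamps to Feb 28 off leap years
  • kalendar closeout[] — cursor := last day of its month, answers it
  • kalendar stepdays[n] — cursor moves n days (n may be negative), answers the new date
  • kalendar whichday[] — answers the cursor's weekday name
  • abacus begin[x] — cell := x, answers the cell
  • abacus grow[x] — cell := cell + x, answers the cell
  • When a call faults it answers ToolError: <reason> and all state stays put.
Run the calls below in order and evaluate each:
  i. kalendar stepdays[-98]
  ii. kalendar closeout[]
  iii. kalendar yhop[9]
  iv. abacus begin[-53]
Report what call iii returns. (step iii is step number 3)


>>> kalendar stepdays n: -98
  1980-04-02
>>> kalendar closeout
  1980-04-30
>>> kalendar yhop n: 9
  1989-04-30
>>> abacus begin x: -53
  -53

Answer: 1989-04-30


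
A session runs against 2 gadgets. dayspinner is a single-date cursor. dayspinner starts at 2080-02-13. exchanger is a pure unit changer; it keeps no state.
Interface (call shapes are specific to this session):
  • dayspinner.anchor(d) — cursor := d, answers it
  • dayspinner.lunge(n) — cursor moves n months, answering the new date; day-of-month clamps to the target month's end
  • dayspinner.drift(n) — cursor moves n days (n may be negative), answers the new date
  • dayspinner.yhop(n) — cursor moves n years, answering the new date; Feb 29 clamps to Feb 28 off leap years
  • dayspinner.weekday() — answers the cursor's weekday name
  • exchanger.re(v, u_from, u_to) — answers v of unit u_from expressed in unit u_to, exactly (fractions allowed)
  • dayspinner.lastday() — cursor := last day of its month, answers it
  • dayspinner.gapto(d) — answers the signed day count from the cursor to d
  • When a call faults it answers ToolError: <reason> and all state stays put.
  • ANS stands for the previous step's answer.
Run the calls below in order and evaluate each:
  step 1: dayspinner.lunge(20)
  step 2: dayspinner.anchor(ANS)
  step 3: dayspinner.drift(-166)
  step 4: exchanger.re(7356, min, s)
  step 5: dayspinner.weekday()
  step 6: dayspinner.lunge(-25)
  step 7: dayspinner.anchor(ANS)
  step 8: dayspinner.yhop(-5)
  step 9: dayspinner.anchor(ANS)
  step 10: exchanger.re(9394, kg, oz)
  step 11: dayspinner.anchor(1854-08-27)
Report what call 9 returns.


Answer: 2074-03-30

Derivation:
>> dayspinner.lunge(n→20)
<< 2081-10-13
>> dayspinner.anchor(d→ANS)
<< 2081-10-13
>> dayspinner.drift(n→-166)
<< 2081-04-30
>> exchanger.re(v→7356, u_from→min, u_to→s)
<< 441360
>> dayspinner.weekday()
<< Wednesday
>> dayspinner.lunge(n→-25)
<< 2079-03-30
>> dayspinner.anchor(d→ANS)
<< 2079-03-30
>> dayspinner.yhop(n→-5)
<< 2074-03-30
>> dayspinner.anchor(d→ANS)
<< 2074-03-30
>> exchanger.re(v→9394, u_from→kg, u_to→oz)
<< 195200000000/589081
>> dayspinner.anchor(d→1854-08-27)
<< 1854-08-27


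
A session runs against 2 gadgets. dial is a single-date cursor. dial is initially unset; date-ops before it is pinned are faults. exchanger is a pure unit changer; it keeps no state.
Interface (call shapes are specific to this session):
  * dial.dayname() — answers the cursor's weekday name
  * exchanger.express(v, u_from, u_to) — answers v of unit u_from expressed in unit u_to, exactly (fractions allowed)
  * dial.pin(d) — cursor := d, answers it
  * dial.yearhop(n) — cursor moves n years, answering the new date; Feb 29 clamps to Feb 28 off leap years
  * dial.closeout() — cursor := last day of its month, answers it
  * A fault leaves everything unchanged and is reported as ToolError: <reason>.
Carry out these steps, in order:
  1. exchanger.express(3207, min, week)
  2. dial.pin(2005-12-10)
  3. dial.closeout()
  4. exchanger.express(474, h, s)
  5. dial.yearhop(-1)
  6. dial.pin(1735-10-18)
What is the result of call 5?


Step: exchanger.express[v='3207'; u_from='min'; u_to='week']
Result: 1069/3360
Step: dial.pin[d='2005-12-10']
Result: 2005-12-10
Step: dial.closeout[]
Result: 2005-12-31
Step: exchanger.express[v='474'; u_from='h'; u_to='s']
Result: 1706400
Step: dial.yearhop[n='-1']
Result: 2004-12-31
Step: dial.pin[d='1735-10-18']
Result: 1735-10-18

Answer: 2004-12-31


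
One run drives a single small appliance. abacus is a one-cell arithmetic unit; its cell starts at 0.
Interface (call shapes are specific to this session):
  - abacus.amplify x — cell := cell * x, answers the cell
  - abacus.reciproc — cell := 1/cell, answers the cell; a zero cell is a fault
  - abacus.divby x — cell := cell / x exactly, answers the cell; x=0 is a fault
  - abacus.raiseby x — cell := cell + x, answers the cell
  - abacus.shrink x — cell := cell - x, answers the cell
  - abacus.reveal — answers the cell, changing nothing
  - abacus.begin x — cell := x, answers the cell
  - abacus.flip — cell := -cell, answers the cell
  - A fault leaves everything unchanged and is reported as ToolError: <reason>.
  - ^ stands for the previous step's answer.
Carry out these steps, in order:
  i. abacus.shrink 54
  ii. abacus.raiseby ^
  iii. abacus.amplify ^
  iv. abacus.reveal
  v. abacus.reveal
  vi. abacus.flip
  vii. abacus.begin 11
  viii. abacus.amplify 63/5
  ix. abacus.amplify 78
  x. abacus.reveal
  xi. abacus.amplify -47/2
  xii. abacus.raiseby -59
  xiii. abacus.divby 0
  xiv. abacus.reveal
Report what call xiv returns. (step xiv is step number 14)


Answer: -1270564/5

Derivation:
>> shrink(x→54)
<< -54
>> raiseby(x→^)
<< -108
>> amplify(x→^)
<< 11664
>> reveal()
<< 11664
>> reveal()
<< 11664
>> flip()
<< -11664
>> begin(x→11)
<< 11
>> amplify(x→63/5)
<< 693/5
>> amplify(x→78)
<< 54054/5
>> reveal()
<< 54054/5
>> amplify(x→-47/2)
<< -1270269/5
>> raiseby(x→-59)
<< -1270564/5
>> divby(x→0)
<< ToolError: division by zero
>> reveal()
<< -1270564/5
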